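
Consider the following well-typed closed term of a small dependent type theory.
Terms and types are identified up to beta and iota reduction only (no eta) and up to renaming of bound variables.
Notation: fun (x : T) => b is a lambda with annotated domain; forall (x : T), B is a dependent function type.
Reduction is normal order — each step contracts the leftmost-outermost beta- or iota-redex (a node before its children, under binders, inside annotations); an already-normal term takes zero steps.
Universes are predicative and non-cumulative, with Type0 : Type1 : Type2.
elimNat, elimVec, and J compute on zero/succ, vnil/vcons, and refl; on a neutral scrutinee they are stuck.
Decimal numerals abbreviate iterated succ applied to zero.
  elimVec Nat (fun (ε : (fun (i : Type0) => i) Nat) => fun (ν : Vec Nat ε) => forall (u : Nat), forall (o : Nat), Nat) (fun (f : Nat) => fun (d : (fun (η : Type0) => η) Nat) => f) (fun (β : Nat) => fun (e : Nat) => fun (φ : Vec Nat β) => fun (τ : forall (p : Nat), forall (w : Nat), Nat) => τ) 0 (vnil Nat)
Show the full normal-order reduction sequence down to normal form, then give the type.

reduction (normal order):
  elimVec Nat (fun (ε : (fun (i : Type0) => i) Nat) => fun (ν : Vec Nat ε) => forall (u : Nat), forall (o : Nat), Nat) (fun (f : Nat) => fun (d : (fun (η : Type0) => η) Nat) => f) (fun (β : Nat) => fun (e : Nat) => fun (φ : Vec Nat β) => fun (τ : forall (p : Nat), forall (w : Nat), Nat) => τ) 0 (vnil Nat)
  ~> fun (ε : Nat) => fun (i : (fun (ν : Type0) => ν) Nat) => ε
  ~> fun (ε : Nat) => fun (i : Nat) => ε
the term's type:
  forall (ε : Nat), forall (i : Nat), Nat


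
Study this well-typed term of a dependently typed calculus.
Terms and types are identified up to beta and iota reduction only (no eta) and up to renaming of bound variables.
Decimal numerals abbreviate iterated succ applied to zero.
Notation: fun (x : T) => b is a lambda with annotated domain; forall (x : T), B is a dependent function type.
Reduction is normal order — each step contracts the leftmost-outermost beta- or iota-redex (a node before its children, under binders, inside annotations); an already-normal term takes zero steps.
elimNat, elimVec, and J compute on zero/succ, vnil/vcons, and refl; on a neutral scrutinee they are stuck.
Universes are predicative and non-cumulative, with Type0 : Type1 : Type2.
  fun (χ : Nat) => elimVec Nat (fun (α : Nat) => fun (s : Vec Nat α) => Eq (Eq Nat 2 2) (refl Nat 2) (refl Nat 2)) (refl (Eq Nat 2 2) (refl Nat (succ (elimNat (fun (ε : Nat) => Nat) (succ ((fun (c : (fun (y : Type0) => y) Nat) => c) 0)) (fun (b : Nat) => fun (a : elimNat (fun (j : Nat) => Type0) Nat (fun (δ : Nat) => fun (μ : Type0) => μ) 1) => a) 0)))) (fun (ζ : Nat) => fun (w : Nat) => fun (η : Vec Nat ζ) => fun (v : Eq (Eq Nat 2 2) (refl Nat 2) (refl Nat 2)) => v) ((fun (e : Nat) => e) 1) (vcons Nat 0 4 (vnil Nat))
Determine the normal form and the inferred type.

resulting normal form:
  fun (χ : Nat) => refl (Eq Nat 2 2) (refl Nat 2)
the term's type:
  forall (χ : Nat), Eq (Eq Nat 2 2) (refl Nat 2) (refl Nat 2)


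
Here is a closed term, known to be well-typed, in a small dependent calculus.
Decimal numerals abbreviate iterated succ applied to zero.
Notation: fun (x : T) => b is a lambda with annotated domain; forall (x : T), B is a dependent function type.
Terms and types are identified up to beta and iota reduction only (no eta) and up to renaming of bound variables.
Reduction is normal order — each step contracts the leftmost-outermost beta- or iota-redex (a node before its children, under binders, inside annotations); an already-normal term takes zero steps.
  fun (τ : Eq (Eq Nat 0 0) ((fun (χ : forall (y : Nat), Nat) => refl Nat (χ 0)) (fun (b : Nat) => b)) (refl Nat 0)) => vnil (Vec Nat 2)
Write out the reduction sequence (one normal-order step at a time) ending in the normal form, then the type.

reduction (normal order):
  fun (τ : Eq (Eq Nat 0 0) ((fun (χ : forall (y : Nat), Nat) => refl Nat (χ 0)) (fun (b : Nat) => b)) (refl Nat 0)) => vnil (Vec Nat 2)
  ~> fun (τ : Eq (Eq Nat 0 0) (refl Nat ((fun (χ : Nat) => χ) 0)) (refl Nat 0)) => vnil (Vec Nat 2)
  ~> fun (τ : Eq (Eq Nat 0 0) (refl Nat 0) (refl Nat 0)) => vnil (Vec Nat 2)
the term's type:
  forall (τ : Eq (Eq Nat 0 0) (refl Nat 0) (refl Nat 0)), Vec (Vec Nat 2) 0


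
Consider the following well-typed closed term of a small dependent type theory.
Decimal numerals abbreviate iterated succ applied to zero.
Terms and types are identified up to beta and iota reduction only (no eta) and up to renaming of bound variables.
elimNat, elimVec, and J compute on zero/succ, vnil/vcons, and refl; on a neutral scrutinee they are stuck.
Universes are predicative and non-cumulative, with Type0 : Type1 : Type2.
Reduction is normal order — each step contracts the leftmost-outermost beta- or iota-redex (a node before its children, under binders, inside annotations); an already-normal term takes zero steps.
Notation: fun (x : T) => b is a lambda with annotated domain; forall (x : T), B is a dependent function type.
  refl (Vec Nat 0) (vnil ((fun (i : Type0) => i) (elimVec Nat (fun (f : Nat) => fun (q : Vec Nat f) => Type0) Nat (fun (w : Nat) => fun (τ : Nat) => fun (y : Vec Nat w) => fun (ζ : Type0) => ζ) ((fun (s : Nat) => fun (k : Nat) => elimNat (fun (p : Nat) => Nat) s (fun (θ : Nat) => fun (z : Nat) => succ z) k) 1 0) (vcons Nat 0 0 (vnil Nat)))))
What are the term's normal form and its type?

reduced normal form:
  refl (Vec Nat 0) (vnil Nat)
type:
  Eq (Vec Nat 0) (vnil Nat) (vnil Nat)
observation: the term reaches its normal form after 7 normal-order steps.


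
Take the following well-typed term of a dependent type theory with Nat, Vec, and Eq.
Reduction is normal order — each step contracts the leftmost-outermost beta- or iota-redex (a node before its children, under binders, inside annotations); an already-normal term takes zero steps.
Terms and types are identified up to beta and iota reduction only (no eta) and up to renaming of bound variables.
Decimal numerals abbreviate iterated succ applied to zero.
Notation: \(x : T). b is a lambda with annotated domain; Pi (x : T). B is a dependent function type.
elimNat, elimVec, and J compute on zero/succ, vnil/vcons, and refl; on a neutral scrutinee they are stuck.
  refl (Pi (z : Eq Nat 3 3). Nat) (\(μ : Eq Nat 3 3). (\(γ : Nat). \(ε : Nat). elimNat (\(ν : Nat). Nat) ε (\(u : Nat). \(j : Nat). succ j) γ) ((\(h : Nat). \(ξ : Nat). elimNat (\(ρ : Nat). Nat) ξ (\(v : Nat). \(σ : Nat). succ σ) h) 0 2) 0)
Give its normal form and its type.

normal form:
  refl (Pi (z : Eq Nat 3 3). Nat) (\(μ : Eq Nat 3 3). 2)
the term's type:
  Eq (Pi (z : Eq Nat 3 3). Nat) (\(μ : Eq Nat 3 3). 2) (\(γ : Eq Nat 3 3). 2)
observation: the first redex contracted is a beta-redex; the normal form is reached in 12 normal-order steps.


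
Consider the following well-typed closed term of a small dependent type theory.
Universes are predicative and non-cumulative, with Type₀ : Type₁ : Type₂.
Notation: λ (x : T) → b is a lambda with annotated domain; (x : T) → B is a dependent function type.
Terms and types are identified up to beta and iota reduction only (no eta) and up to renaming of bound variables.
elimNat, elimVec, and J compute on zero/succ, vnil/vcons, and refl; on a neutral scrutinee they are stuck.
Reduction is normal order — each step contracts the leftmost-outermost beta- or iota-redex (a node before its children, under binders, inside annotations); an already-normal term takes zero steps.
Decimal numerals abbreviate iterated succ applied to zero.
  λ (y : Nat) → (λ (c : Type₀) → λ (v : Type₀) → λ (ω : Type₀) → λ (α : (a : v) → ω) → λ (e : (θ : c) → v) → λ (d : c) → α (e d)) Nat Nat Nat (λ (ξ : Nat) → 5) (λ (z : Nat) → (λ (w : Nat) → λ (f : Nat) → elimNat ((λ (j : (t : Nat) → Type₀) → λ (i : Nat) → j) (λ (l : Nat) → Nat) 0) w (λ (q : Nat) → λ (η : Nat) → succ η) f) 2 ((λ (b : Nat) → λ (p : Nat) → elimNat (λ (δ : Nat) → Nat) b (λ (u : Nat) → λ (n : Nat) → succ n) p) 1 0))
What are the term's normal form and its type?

normal form:
  λ (y : Nat) → λ (c : Nat) → 5
the term's type:
  (y : Nat) → (c : Nat) → Nat


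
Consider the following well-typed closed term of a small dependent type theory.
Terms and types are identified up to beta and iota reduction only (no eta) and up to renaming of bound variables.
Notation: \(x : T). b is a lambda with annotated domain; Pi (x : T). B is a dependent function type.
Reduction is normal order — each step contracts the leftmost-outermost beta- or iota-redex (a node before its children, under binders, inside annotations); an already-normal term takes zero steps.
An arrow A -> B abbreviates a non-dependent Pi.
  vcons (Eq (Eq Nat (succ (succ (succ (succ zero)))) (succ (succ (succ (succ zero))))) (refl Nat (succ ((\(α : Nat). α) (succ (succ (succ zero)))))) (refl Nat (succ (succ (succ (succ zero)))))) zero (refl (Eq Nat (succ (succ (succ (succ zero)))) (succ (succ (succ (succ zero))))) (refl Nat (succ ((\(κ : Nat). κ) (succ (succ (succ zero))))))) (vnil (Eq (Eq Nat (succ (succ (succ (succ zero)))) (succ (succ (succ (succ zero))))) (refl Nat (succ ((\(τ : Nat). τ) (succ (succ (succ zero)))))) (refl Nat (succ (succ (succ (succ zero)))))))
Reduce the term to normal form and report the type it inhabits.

normal form:
  vcons (Eq (Eq Nat (succ (succ (succ (succ zero)))) (succ (succ (succ (succ zero))))) (refl Nat (succ (succ (succ (succ zero))))) (refl Nat (succ (succ (succ (succ zero)))))) zero (refl (Eq Nat (succ (succ (succ (succ zero)))) (succ (succ (succ (succ zero))))) (refl Nat (succ (succ (succ (succ zero)))))) (vnil (Eq (Eq Nat (succ (succ (succ (succ zero)))) (succ (succ (succ (succ zero))))) (refl Nat (succ (succ (succ (succ zero))))) (refl Nat (succ (succ (succ (succ zero)))))))
type:
  Vec (Eq (Eq Nat (succ (succ (succ (succ zero)))) (succ (succ (succ (succ zero))))) (refl Nat (succ (succ (succ (succ zero))))) (refl Nat (succ (succ (succ (succ zero)))))) (succ zero)


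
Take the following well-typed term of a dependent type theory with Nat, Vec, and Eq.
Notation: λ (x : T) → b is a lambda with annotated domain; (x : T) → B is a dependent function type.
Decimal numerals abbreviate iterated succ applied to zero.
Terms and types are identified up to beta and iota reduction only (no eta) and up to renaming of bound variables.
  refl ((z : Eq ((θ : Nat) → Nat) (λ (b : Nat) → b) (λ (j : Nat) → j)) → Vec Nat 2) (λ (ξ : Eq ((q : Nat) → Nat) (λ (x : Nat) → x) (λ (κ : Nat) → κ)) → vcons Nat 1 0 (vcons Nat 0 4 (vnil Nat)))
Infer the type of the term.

the term's type:
  Eq ((z : Eq ((θ : Nat) → Nat) (λ (b : Nat) → b) (λ (j : Nat) → j)) → Vec Nat 2) (λ (ξ : Eq ((q : Nat) → Nat) (λ (x : Nat) → x) (λ (κ : Nat) → κ)) → vcons Nat 1 0 (vcons Nat 0 4 (vnil Nat))) (λ (d : Eq ((y : Nat) → Nat) (λ (o : Nat) → o) (λ (ρ : Nat) → ρ)) → vcons Nat 1 0 (vcons Nat 0 4 (vnil Nat)))


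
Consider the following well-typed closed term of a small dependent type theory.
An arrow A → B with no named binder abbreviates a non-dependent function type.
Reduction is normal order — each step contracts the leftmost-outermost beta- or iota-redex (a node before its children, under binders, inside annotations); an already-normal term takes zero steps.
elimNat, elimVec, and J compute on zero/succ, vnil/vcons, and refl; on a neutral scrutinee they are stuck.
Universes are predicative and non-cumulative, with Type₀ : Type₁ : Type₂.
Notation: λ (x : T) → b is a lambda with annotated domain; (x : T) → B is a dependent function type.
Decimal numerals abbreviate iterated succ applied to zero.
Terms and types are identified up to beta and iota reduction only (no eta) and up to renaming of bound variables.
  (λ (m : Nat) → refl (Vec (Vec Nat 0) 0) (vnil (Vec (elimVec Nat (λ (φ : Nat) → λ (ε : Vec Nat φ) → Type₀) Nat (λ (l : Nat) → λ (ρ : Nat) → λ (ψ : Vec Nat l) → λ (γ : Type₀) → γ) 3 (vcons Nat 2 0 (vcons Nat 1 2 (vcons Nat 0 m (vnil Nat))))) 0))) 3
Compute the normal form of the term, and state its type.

reduced normal form:
  refl (Vec (Vec Nat 0) 0) (vnil (Vec Nat 0))
the term's type:
  Eq (Vec (Vec Nat 0) 0) (vnil (Vec Nat 0)) (vnil (Vec Nat 0))
observation: 17 normal-order steps normalize the term, beginning with a beta-redex.


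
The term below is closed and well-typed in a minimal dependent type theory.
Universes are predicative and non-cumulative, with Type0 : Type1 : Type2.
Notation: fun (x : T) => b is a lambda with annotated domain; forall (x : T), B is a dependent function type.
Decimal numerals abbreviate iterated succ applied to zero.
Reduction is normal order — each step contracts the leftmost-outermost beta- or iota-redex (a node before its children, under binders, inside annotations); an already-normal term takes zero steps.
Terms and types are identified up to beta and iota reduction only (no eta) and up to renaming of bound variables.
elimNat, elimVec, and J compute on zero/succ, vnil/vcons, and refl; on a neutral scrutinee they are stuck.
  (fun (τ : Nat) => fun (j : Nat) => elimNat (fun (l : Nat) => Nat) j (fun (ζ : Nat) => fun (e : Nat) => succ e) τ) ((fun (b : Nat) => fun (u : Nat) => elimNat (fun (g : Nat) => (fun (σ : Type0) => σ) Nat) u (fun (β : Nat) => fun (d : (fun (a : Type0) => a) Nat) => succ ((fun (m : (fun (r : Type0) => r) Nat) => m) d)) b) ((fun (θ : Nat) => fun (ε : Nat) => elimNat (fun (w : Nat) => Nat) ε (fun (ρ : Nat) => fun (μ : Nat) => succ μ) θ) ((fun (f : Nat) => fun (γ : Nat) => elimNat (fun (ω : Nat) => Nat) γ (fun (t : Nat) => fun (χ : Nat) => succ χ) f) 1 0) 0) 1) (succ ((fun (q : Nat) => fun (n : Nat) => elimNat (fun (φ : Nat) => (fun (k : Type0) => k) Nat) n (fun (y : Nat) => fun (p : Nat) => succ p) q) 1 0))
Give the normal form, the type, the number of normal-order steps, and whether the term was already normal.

normal form:
  4
inferred type:
  Nat
reduction steps (normal order): 36
term was already normal: no
first redex: a beta-redex


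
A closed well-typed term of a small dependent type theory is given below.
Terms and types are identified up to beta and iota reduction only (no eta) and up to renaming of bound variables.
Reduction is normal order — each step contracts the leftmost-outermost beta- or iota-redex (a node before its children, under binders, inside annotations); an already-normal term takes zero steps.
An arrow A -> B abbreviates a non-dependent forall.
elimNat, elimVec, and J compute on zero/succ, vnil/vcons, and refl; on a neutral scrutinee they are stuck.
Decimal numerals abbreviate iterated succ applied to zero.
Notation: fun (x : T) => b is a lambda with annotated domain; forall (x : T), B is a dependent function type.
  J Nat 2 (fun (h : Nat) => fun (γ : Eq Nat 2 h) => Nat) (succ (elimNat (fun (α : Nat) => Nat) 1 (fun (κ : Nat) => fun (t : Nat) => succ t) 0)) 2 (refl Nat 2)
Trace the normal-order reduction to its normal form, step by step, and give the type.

normal-order reduction sequence:
  J Nat 2 (fun (h : Nat) => fun (γ : Eq Nat 2 h) => Nat) (succ (elimNat (fun (α : Nat) => Nat) 1 (fun (κ : Nat) => fun (t : Nat) => succ t) 0)) 2 (refl Nat 2)
  ~> succ (elimNat (fun (h : Nat) => Nat) 1 (fun (γ : Nat) => fun (α : Nat) => succ α) 0)
  ~> 2
type:
  Nat


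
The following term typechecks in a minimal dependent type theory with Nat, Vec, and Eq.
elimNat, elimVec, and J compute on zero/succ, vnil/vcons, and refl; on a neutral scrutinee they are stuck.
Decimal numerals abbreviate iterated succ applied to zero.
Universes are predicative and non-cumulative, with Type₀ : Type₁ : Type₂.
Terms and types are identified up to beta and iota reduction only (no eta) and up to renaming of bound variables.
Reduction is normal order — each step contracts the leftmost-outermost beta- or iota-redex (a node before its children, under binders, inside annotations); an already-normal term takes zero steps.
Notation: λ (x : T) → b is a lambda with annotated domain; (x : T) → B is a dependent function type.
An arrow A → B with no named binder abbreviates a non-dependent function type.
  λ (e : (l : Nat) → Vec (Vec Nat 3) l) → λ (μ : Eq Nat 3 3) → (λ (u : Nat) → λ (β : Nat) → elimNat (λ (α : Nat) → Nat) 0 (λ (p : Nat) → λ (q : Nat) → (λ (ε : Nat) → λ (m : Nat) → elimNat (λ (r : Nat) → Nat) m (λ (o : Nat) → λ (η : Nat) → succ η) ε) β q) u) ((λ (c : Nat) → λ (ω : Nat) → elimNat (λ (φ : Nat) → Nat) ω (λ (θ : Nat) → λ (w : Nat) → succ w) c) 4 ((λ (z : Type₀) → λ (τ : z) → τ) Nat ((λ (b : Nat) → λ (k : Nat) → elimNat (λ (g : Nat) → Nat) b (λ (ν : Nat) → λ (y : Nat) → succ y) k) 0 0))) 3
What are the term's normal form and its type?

reduced normal form:
  λ (e : (l : Nat) → Vec (Vec Nat 3) l) → λ (μ : Eq Nat 3 3) → 12
type:
  ((e : Nat) → Vec (Vec Nat 3) e) → Eq Nat 3 3 → Nat


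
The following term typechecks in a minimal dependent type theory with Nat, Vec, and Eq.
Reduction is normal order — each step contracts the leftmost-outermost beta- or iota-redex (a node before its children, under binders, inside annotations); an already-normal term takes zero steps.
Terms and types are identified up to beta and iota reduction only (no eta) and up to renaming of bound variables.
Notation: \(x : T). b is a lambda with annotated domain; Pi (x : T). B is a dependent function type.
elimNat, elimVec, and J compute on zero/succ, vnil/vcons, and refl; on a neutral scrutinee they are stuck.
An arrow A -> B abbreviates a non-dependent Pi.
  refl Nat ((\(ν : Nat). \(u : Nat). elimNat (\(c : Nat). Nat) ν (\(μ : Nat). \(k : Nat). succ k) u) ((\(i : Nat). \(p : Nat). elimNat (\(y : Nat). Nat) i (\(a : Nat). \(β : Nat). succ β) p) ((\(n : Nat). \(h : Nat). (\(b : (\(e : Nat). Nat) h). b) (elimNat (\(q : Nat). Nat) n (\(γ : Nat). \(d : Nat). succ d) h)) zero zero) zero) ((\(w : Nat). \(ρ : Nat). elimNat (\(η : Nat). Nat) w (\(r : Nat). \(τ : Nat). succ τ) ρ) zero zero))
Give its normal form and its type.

normal form:
  refl Nat zero
the term's type:
  Eq Nat zero zero


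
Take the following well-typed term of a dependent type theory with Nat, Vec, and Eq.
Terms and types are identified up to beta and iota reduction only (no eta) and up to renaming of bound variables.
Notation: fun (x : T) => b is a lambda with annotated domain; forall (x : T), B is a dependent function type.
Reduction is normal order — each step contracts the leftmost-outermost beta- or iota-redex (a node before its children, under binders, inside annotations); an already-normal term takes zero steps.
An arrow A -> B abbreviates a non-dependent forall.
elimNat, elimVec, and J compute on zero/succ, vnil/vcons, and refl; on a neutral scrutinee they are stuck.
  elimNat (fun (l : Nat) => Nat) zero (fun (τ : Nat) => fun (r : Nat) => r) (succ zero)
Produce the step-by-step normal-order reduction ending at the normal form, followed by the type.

normal-order reduction:
  elimNat (fun (l : Nat) => Nat) zero (fun (τ : Nat) => fun (r : Nat) => r) (succ zero)
  ~> (fun (l : Nat) => fun (τ : Nat) => τ) zero (elimNat (fun (r : Nat) => Nat) zero (fun (s : Nat) => fun (κ : Nat) => κ) zero)
  ~> (fun (l : Nat) => l) (elimNat (fun (τ : Nat) => Nat) zero (fun (r : Nat) => fun (s : Nat) => s) zero)
  ~> elimNat (fun (l : Nat) => Nat) zero (fun (τ : Nat) => fun (r : Nat) => r) zero
  ~> zero
type:
  Nat


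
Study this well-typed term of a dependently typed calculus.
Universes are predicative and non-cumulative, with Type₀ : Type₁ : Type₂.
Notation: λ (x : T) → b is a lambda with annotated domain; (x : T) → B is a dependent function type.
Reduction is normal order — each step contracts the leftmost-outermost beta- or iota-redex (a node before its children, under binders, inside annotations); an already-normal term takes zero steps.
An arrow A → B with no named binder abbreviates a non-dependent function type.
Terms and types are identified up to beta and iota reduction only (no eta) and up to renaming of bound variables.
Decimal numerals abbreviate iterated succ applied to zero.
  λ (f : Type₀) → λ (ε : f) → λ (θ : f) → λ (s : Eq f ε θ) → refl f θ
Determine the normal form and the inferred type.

reduced normal form:
  λ (f : Type₀) → λ (ε : f) → λ (θ : f) → λ (s : Eq f ε θ) → refl f θ
type:
  (f : Type₀) → (ε : f) → (θ : f) → Eq f ε θ → Eq f θ θ
observation: the term is already in normal form.


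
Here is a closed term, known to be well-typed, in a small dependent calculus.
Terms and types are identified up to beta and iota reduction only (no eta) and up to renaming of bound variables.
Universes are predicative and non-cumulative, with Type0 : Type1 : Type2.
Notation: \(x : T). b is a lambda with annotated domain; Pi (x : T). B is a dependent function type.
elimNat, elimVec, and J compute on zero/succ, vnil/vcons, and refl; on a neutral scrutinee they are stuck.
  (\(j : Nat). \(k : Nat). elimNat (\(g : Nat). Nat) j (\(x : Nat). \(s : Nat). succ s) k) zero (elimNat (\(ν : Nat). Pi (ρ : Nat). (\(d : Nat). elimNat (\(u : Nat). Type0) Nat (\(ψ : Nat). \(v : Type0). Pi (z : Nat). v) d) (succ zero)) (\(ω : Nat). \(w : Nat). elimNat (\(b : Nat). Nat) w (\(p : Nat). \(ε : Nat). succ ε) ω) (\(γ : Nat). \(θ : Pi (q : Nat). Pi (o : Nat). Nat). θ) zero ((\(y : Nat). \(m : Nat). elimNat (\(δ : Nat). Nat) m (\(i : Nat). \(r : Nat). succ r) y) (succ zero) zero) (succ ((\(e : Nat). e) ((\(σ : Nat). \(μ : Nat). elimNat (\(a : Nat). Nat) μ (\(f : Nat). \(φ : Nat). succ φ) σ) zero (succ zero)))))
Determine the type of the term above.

inferred type:
  Nat


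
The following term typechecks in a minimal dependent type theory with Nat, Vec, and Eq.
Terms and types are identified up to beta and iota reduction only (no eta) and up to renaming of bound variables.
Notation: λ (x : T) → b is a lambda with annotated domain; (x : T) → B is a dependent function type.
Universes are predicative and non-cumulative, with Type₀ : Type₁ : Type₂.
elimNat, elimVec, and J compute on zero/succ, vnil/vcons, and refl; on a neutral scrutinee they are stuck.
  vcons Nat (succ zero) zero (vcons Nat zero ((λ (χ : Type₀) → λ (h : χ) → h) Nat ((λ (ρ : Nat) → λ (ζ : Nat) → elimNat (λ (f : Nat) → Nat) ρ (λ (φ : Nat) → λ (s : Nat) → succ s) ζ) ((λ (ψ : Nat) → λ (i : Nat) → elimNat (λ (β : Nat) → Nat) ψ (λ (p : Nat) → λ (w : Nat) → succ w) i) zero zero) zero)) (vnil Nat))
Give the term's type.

inferred type:
  Vec Nat (succ (succ zero))


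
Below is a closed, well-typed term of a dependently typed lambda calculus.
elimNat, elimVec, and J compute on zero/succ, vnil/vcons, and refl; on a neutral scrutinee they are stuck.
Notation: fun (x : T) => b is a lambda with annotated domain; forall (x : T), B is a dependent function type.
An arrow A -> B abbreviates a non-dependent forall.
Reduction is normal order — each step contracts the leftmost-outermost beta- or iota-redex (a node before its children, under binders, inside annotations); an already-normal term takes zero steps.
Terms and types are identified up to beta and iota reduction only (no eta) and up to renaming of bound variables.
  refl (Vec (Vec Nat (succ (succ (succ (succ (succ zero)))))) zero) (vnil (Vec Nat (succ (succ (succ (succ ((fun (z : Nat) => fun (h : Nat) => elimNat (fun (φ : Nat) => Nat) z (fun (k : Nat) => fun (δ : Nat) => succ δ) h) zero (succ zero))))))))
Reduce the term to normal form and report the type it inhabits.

resulting normal form:
  refl (Vec (Vec Nat (succ (succ (succ (succ (succ zero)))))) zero) (vnil (Vec Nat (succ (succ (succ (succ (succ zero)))))))
the term's type:
  Eq (Vec (Vec Nat (succ (succ (succ (succ (succ zero)))))) zero) (vnil (Vec Nat (succ (succ (succ (succ (succ zero))))))) (vnil (Vec Nat (succ (succ (succ (succ (succ zero)))))))
observation: the leftmost-outermost redex is a beta-redex, and normalization takes 6 steps.


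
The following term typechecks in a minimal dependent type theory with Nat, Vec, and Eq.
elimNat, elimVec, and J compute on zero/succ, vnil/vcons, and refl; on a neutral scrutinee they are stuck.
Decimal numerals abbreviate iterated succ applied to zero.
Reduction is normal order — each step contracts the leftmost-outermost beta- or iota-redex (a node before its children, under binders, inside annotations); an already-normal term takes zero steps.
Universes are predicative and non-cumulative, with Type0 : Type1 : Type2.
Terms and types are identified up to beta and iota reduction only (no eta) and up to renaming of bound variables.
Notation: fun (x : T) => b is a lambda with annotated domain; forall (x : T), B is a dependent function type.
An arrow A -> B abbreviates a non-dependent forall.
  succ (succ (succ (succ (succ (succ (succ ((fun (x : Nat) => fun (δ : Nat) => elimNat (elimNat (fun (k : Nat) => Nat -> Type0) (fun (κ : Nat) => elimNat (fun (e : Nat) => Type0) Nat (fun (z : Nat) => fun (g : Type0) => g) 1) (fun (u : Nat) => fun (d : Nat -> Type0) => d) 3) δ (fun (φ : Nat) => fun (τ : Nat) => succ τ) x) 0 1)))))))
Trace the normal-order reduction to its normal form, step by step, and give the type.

normal-order reduction:
  succ (succ (succ (succ (succ (succ (succ ((fun (x : Nat) => fun (δ : Nat) => elimNat (elimNat (fun (k : Nat) => Nat -> Type0) (fun (κ : Nat) => elimNat (fun (e : Nat) => Type0) Nat (fun (z : Nat) => fun (g : Type0) => g) 1) (fun (u : Nat) => fun (d : Nat -> Type0) => d) 3) δ (fun (φ : Nat) => fun (τ : Nat) => succ τ) x) 0 1)))))))
  ~> succ (succ (succ (succ (succ (succ (succ ((fun (x : Nat) => elimNat (elimNat (fun (δ : Nat) => Nat -> Type0) (fun (k : Nat) => elimNat (fun (κ : Nat) => Type0) Nat (fun (e : Nat) => fun (z : Type0) => z) 1) (fun (g : Nat) => fun (u : Nat -> Type0) => u) 3) x (fun (d : Nat) => fun (φ : Nat) => succ φ) 0) 1)))))))
  ~> succ (succ (succ (succ (succ (succ (succ (elimNat (elimNat (fun (x : Nat) => Nat -> Type0) (fun (δ : Nat) => elimNat (fun (k : Nat) => Type0) Nat (fun (κ : Nat) => fun (e : Type0) => e) 1) (fun (z : Nat) => fun (g : Nat -> Type0) => g) 3) 1 (fun (u : Nat) => fun (d : Nat) => succ d) 0)))))))
  ~> 8
the term's type:
  Nat


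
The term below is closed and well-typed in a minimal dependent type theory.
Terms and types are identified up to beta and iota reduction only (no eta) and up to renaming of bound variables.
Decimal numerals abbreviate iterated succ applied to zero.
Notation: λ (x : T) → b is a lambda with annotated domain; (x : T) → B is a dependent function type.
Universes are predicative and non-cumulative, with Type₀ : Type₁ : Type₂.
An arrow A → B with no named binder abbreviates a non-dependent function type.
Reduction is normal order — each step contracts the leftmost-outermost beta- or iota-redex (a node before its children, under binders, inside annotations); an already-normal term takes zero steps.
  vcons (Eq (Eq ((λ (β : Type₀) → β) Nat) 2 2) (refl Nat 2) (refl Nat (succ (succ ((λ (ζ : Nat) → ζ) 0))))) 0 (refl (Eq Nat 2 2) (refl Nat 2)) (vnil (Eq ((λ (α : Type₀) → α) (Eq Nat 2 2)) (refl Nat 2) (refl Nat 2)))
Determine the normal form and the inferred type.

normal form:
  vcons (Eq (Eq Nat 2 2) (refl Nat 2) (refl Nat 2)) 0 (refl (Eq Nat 2 2) (refl Nat 2)) (vnil (Eq (Eq Nat 2 2) (refl Nat 2) (refl Nat 2)))
inferred type:
  Vec (Eq (Eq Nat 2 2) (refl Nat 2) (refl Nat 2)) 1
observation: 3 normal-order steps normalize the term, beginning with a beta-redex.


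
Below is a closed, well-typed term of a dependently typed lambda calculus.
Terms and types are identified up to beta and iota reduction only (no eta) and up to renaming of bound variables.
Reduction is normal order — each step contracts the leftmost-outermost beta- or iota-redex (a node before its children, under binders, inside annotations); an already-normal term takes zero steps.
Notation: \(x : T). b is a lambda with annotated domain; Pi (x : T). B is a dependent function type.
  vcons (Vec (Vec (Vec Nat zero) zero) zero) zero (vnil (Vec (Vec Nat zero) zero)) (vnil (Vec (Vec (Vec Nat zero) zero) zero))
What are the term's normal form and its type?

normal form:
  vcons (Vec (Vec (Vec Nat zero) zero) zero) zero (vnil (Vec (Vec Nat zero) zero)) (vnil (Vec (Vec (Vec Nat zero) zero) zero))
the term's type:
  Vec (Vec (Vec (Vec Nat zero) zero) zero) (succ zero)


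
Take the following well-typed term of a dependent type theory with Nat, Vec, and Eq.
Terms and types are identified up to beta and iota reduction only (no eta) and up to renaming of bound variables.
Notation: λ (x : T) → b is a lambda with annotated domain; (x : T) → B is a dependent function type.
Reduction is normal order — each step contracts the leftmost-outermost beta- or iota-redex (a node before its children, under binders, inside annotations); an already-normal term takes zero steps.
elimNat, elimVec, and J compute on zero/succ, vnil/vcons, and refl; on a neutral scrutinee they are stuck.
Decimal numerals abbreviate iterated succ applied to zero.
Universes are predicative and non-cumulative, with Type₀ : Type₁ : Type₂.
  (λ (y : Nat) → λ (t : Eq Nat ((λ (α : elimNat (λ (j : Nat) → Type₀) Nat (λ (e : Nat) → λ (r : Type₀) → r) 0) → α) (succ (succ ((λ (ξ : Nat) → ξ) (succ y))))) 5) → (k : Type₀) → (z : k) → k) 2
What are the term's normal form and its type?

reduced normal form:
  λ (y : Eq Nat 5 5) → (t : Type₀) → (α : t) → t
type:
  (y : Eq Nat 5 5) → Type₁


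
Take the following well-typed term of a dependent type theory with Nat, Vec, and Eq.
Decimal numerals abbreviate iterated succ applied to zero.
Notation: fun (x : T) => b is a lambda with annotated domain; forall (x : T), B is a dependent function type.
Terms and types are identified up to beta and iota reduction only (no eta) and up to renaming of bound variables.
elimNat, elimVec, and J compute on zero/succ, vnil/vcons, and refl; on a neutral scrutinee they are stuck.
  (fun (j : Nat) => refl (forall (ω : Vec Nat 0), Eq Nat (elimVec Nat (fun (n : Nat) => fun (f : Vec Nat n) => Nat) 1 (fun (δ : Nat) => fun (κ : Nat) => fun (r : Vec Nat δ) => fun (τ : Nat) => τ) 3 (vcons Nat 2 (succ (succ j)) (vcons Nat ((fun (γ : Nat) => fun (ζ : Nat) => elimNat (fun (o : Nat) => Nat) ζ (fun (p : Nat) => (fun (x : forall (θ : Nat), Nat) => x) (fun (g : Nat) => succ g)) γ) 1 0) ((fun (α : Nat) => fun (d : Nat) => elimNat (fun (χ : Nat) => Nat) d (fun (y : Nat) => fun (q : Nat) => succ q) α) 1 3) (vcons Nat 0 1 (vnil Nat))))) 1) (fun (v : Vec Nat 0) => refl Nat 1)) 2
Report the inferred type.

type:
  Eq (forall (j : Vec Nat 0), Eq Nat 1 1) (fun (ω : Vec Nat 0) => refl Nat 1) (fun (n : Vec Nat 0) => refl Nat 1)


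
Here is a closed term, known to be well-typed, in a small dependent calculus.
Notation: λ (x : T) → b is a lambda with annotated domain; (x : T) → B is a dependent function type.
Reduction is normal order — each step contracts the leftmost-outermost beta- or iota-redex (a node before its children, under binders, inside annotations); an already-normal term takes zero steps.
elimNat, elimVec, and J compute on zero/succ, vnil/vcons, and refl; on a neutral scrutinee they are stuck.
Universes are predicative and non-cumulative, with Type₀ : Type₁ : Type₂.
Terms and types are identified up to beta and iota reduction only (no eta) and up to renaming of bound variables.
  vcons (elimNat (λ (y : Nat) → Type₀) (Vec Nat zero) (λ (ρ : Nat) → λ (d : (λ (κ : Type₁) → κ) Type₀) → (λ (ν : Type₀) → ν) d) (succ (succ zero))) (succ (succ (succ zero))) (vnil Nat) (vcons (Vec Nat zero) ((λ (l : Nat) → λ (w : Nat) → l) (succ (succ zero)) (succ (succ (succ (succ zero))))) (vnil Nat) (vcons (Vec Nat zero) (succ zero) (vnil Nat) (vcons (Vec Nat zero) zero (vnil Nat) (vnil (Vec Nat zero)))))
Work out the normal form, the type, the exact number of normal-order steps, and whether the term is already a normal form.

resulting normal form:
  vcons (Vec Nat zero) (succ (succ (succ zero))) (vnil Nat) (vcons (Vec Nat zero) (succ (succ zero)) (vnil Nat) (vcons (Vec Nat zero) (succ zero) (vnil Nat) (vcons (Vec Nat zero) zero (vnil Nat) (vnil (Vec Nat zero)))))
inferred type:
  Vec (Vec Nat zero) (succ (succ (succ (succ zero))))
steps to reach normal form (normal order): 11
started in normal form: no
first redex: an elimNat iota-redex


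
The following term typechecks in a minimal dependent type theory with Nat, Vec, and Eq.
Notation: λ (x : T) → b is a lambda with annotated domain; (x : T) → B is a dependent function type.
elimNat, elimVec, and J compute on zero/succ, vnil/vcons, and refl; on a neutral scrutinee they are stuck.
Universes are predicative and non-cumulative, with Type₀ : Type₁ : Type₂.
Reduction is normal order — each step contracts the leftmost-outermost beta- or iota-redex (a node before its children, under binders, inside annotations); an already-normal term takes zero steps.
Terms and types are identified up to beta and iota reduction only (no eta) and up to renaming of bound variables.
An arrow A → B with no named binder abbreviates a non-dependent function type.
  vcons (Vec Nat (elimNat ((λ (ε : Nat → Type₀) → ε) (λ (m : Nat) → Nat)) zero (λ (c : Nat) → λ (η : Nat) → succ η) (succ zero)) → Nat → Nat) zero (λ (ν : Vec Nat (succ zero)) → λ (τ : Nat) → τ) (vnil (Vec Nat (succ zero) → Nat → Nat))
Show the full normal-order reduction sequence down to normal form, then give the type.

reduction (normal order):
  vcons (Vec Nat (elimNat ((λ (ε : Nat → Type₀) → ε) (λ (m : Nat) → Nat)) zero (λ (c : Nat) → λ (η : Nat) → succ η) (succ zero)) → Nat → Nat) zero (λ (ν : Vec Nat (succ zero)) → λ (τ : Nat) → τ) (vnil (Vec Nat (succ zero) → Nat → Nat))
  ~> vcons (Vec Nat ((λ (ε : Nat) → λ (m : Nat) → succ m) zero (elimNat ((λ (c : Nat → Type₀) → c) (λ (η : Nat) → Nat)) zero (λ (ν : Nat) → λ (τ : Nat) → succ τ) zero)) → Nat → Nat) zero (λ (b : Vec Nat (succ zero)) → λ (r : Nat) → r) (vnil (Vec Nat (succ zero) → Nat → Nat))
  ~> vcons (Vec Nat ((λ (ε : Nat) → succ ε) (elimNat ((λ (m : Nat → Type₀) → m) (λ (c : Nat) → Nat)) zero (λ (η : Nat) → λ (ν : Nat) → succ ν) zero)) → Nat → Nat) zero (λ (τ : Vec Nat (succ zero)) → λ (b : Nat) → b) (vnil (Vec Nat (succ zero) → Nat → Nat))
  ~> vcons (Vec Nat (succ (elimNat ((λ (ε : Nat → Type₀) → ε) (λ (m : Nat) → Nat)) zero (λ (c : Nat) → λ (η : Nat) → succ η) zero)) → Nat → Nat) zero (λ (ν : Vec Nat (succ zero)) → λ (τ : Nat) → τ) (vnil (Vec Nat (succ zero) → Nat → Nat))
  ~> vcons (Vec Nat (succ zero) → Nat → Nat) zero (λ (ε : Vec Nat (succ zero)) → λ (m : Nat) → m) (vnil (Vec Nat (succ zero) → Nat → Nat))
the term's type:
  Vec (Vec Nat (succ zero) → Nat → Nat) (succ zero)


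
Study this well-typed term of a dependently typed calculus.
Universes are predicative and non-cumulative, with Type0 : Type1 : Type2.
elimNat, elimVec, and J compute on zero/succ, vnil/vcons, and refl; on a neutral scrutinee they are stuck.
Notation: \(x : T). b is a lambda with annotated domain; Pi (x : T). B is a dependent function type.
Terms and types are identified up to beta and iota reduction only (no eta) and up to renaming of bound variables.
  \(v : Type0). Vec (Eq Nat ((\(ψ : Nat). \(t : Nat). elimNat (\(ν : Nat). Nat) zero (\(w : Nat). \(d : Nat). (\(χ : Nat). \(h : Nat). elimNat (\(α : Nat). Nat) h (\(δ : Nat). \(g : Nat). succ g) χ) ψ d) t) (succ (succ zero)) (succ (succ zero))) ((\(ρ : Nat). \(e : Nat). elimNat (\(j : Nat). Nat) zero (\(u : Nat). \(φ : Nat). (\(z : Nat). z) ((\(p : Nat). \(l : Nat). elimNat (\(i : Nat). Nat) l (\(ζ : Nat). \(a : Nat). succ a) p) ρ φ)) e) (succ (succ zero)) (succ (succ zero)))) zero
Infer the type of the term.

the term's type:
  Pi (v : Type0). Type0


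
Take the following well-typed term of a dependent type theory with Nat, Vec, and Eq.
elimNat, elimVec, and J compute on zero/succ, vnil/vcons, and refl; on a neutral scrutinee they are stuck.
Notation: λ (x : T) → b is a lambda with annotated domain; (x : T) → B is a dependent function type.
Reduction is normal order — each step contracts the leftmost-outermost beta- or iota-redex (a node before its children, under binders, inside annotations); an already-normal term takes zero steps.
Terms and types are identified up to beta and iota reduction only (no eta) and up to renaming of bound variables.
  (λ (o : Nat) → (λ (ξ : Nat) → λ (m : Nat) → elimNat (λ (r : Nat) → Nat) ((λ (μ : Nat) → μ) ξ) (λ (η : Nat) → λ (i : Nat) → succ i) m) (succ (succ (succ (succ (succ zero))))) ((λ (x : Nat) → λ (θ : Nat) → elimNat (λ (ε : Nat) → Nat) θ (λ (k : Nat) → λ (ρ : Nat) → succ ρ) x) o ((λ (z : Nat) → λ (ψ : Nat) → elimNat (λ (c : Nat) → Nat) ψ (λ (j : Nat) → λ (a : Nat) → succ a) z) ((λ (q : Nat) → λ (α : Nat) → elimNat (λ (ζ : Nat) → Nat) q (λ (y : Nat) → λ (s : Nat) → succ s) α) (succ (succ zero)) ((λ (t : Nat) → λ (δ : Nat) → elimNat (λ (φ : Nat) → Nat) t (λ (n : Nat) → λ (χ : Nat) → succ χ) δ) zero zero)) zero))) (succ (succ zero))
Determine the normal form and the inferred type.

reduced normal form:
  succ (succ (succ (succ (succ (succ (succ (succ (succ zero))))))))
type:
  Nat
observation: the term reaches its normal form after 41 normal-order steps.


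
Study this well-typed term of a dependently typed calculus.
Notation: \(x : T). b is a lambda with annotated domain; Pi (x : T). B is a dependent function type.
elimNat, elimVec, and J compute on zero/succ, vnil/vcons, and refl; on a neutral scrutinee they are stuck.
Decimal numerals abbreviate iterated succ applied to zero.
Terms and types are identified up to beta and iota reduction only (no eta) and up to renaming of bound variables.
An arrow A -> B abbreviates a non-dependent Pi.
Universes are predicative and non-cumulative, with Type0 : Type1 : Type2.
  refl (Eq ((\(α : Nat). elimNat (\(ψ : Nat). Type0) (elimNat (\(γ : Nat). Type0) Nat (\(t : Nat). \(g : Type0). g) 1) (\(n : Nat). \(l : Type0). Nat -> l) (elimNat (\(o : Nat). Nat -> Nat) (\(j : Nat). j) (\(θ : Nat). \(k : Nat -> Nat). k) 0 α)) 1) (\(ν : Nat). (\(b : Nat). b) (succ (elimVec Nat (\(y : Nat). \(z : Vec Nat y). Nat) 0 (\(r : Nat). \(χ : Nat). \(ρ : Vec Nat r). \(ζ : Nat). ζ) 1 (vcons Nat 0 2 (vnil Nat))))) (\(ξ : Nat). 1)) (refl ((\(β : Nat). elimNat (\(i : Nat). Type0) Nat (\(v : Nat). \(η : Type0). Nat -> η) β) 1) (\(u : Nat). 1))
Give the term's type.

inferred type:
  Eq (Eq (Nat -> Nat) (\(α : Nat). 1) (\(ψ : Nat). 1)) (refl (Nat -> Nat) (\(γ : Nat). 1)) (refl (Nat -> Nat) (\(t : Nat). 1))


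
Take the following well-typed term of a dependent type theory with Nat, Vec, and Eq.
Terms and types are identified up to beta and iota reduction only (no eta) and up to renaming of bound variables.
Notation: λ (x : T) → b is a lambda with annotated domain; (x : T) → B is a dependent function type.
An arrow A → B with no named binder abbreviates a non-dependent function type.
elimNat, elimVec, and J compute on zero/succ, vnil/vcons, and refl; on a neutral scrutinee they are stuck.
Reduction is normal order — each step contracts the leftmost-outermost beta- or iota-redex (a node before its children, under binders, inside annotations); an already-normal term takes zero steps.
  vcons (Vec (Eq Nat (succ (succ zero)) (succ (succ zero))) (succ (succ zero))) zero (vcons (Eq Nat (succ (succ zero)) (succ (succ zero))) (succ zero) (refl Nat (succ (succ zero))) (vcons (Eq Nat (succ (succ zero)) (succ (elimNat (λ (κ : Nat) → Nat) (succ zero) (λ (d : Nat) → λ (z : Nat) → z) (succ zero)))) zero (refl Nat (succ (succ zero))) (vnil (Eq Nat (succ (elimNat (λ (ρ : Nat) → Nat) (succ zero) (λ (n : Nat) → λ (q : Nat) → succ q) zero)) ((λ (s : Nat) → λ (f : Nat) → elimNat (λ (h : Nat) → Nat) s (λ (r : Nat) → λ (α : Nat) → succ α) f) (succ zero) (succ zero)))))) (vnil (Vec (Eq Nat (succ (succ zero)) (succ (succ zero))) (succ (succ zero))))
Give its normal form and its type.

reduced normal form:
  vcons (Vec (Eq Nat (succ (succ zero)) (succ (succ zero))) (succ (succ zero))) zero (vcons (Eq Nat (succ (succ zero)) (succ (succ zero))) (succ zero) (refl Nat (succ (succ zero))) (vcons (Eq Nat (succ (succ zero)) (succ (succ zero))) zero (refl Nat (succ (succ zero))) (vnil (Eq Nat (succ (succ zero)) (succ (succ zero)))))) (vnil (Vec (Eq Nat (succ (succ zero)) (succ (succ zero))) (succ (succ zero))))
inferred type:
  Vec (Vec (Eq Nat (succ (succ zero)) (succ (succ zero))) (succ (succ zero))) (succ zero)
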